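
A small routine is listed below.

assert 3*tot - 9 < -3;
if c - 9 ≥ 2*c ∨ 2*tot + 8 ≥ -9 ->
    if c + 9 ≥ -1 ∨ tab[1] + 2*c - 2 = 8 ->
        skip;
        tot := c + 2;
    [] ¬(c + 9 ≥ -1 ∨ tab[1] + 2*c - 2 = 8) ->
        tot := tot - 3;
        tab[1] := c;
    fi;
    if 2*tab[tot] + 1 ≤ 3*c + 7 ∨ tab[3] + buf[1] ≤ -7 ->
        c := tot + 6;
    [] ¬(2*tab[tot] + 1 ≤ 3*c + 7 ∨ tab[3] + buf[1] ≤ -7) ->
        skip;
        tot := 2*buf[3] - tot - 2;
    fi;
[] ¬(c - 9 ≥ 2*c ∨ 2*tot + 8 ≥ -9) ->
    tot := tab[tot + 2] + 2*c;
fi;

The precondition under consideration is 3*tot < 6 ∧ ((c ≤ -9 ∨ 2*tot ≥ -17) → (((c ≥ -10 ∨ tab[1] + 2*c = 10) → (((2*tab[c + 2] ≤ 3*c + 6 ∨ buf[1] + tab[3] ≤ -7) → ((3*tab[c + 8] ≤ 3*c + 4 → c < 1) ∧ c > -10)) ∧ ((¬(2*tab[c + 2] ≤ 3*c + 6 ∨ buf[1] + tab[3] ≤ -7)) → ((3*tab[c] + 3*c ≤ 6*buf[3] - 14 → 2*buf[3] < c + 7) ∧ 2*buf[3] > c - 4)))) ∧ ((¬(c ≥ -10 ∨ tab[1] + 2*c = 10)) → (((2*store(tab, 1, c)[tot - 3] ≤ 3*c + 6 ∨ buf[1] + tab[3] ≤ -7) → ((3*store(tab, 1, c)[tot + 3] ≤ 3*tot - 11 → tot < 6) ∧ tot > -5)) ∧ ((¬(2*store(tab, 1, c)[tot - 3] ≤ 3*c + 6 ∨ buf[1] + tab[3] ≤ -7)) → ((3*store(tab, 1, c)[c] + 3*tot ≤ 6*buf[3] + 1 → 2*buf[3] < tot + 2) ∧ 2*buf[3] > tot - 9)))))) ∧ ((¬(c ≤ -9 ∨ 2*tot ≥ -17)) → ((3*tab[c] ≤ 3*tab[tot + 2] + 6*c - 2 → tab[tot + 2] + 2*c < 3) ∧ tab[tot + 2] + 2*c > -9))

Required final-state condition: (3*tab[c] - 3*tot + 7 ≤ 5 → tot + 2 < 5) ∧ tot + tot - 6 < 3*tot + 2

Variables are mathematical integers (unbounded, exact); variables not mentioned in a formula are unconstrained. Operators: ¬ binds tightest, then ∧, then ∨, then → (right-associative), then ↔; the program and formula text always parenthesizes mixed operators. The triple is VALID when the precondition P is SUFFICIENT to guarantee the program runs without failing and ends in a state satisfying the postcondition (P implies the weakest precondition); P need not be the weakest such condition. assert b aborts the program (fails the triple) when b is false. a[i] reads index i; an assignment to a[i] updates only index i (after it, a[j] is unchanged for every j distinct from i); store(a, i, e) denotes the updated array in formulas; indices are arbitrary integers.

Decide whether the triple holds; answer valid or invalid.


Working backward. After the program, the postcondition (3*tab[c] - 3*tot + 7 ≤ 5 → tot + 2 < 5) ∧ tot + tot - 6 < 3*tot + 2 must hold; in canonical form it is (3*tab[c] ≤ 3*tot - 2 → tot < 3) ∧ tot > -8.
Then branch requires ((c ≥ -10 ∨ tab[1] + 2*c = 10) → (((2*tab[c + 2] ≤ 3*c + 6 ∨ buf[1] + tab[3] ≤ -7) → ((3*tab[c + 8] ≤ 3*c + 4 → c < 1) ∧ c > -10)) ∧ ((¬(2*tab[c + 2] ≤ 3*c + 6 ∨ buf[1] + tab[3] ≤ -7)) → ((3*tab[c] + 3*c ≤ 6*buf[3] - 14 → 2*buf[3] < c + 7) ∧ 2*buf[3] > c - 4)))) ∧ ((¬(c ≥ -10 ∨ tab[1] + 2*c = 10)) → (((2*store(tab, 1, c)[tot - 3] ≤ 3*c + 6 ∨ buf[1] + tab[3] ≤ -7) → ((3*store(tab, 1, c)[tot + 3] ≤ 3*tot - 11 → tot < 6) ∧ tot > -5)) ∧ ((¬(2*store(tab, 1, c)[tot - 3] ≤ 3*c + 6 ∨ buf[1] + tab[3] ≤ -7)) → ((3*store(tab, 1, c)[c] + 3*tot ≤ 6*buf[3] + 1 → 2*buf[3] < tot + 2) ∧ 2*buf[3] > tot - 9)))); else branch requires (3*tab[c] ≤ 3*tab[tot + 2] + 6*c - 2 → tab[tot + 2] + 2*c < 3) ∧ tab[tot + 2] + 2*c > -8.
Before the if: ((c ≤ -9 ∨ 2*tot ≥ -17) → (((c ≥ -10 ∨ tab[1] + 2*c = 10) → (((2*tab[c + 2] ≤ 3*c + 6 ∨ buf[1] + tab[3] ≤ -7) → ((3*tab[c + 8] ≤ 3*c + 4 → c < 1) ∧ c > -10)) ∧ ((¬(2*tab[c + 2] ≤ 3*c + 6 ∨ buf[1] + tab[3] ≤ -7)) → ((3*tab[c] + 3*c ≤ 6*buf[3] - 14 → 2*buf[3] < c + 7) ∧ 2*buf[3] > c - 4)))) ∧ ((¬(c ≥ -10 ∨ tab[1] + 2*c = 10)) → (((2*store(tab, 1, c)[tot - 3] ≤ 3*c + 6 ∨ buf[1] + tab[3] ≤ -7) → ((3*store(tab, 1, c)[tot + 3] ≤ 3*tot - 11 → tot < 6) ∧ tot > -5)) ∧ ((¬(2*store(tab, 1, c)[tot - 3] ≤ 3*c + 6 ∨ buf[1] + tab[3] ≤ -7)) → ((3*store(tab, 1, c)[c] + 3*tot ≤ 6*buf[3] + 1 → 2*buf[3] < tot + 2) ∧ 2*buf[3] > tot - 9)))))) ∧ ((¬(c ≤ -9 ∨ 2*tot ≥ -17)) → ((3*tab[c] ≤ 3*tab[tot + 2] + 6*c - 2 → tab[tot + 2] + 2*c < 3) ∧ tab[tot + 2] + 2*c > -8))
Before assert 3*tot - 9 < -3: 3*tot < 6 ∧ ((c ≤ -9 ∨ 2*tot ≥ -17) → (((c ≥ -10 ∨ tab[1] + 2*c = 10) → (((2*tab[c + 2] ≤ 3*c + 6 ∨ buf[1] + tab[3] ≤ -7) → ((3*tab[c + 8] ≤ 3*c + 4 → c < 1) ∧ c > -10)) ∧ ((¬(2*tab[c + 2] ≤ 3*c + 6 ∨ buf[1] + tab[3] ≤ -7)) → ((3*tab[c] + 3*c ≤ 6*buf[3] - 14 → 2*buf[3] < c + 7) ∧ 2*buf[3] > c - 4)))) ∧ ((¬(c ≥ -10 ∨ tab[1] + 2*c = 10)) → (((2*store(tab, 1, c)[tot - 3] ≤ 3*c + 6 ∨ buf[1] + tab[3] ≤ -7) → ((3*store(tab, 1, c)[tot + 3] ≤ 3*tot - 11 → tot < 6) ∧ tot > -5)) ∧ ((¬(2*store(tab, 1, c)[tot - 3] ≤ 3*c + 6 ∨ buf[1] + tab[3] ≤ -7)) → ((3*store(tab, 1, c)[c] + 3*tot ≤ 6*buf[3] + 1 → 2*buf[3] < tot + 2) ∧ 2*buf[3] > tot - 9)))))) ∧ ((¬(c ≤ -9 ∨ 2*tot ≥ -17)) → ((3*tab[c] ≤ 3*tab[tot + 2] + 6*c - 2 → tab[tot + 2] + 2*c < 3) ∧ tab[tot + 2] + 2*c > -8))
The weakest precondition is 3*tot < 6 ∧ ((c ≤ -9 ∨ 2*tot ≥ -17) → (((c ≥ -10 ∨ tab[1] + 2*c = 10) → (((2*tab[c + 2] ≤ 3*c + 6 ∨ buf[1] + tab[3] ≤ -7) → ((3*tab[c + 8] ≤ 3*c + 4 → c < 1) ∧ c > -10)) ∧ ((¬(2*tab[c + 2] ≤ 3*c + 6 ∨ buf[1] + tab[3] ≤ -7)) → ((3*tab[c] + 3*c ≤ 6*buf[3] - 14 → 2*buf[3] < c + 7) ∧ 2*buf[3] > c - 4)))) ∧ ((¬(c ≥ -10 ∨ tab[1] + 2*c = 10)) → (((2*store(tab, 1, c)[tot - 3] ≤ 3*c + 6 ∨ buf[1] + tab[3] ≤ -7) → ((3*store(tab, 1, c)[tot + 3] ≤ 3*tot - 11 → tot < 6) ∧ tot > -5)) ∧ ((¬(2*store(tab, 1, c)[tot - 3] ≤ 3*c + 6 ∨ buf[1] + tab[3] ≤ -7)) → ((3*store(tab, 1, c)[c] + 3*tot ≤ 6*buf[3] + 1 → 2*buf[3] < tot + 2) ∧ 2*buf[3] > tot - 9)))))) ∧ ((¬(c ≤ -9 ∨ 2*tot ≥ -17)) → ((3*tab[c] ≤ 3*tab[tot + 2] + 6*c - 2 → tab[tot + 2] + 2*c < 3) ∧ tab[tot + 2] + 2*c > -8)).
Check whether 3*tot < 6 ∧ ((c ≤ -9 ∨ 2*tot ≥ -17) → (((c ≥ -10 ∨ tab[1] + 2*c = 10) → (((2*tab[c + 2] ≤ 3*c + 6 ∨ buf[1] + tab[3] ≤ -7) → ((3*tab[c + 8] ≤ 3*c + 4 → c < 1) ∧ c > -10)) ∧ ((¬(2*tab[c + 2] ≤ 3*c + 6 ∨ buf[1] + tab[3] ≤ -7)) → ((3*tab[c] + 3*c ≤ 6*buf[3] - 14 → 2*buf[3] < c + 7) ∧ 2*buf[3] > c - 4)))) ∧ ((¬(c ≥ -10 ∨ tab[1] + 2*c = 10)) → (((2*store(tab, 1, c)[tot - 3] ≤ 3*c + 6 ∨ buf[1] + tab[3] ≤ -7) → ((3*store(tab, 1, c)[tot + 3] ≤ 3*tot - 11 → tot < 6) ∧ tot > -5)) ∧ ((¬(2*store(tab, 1, c)[tot - 3] ≤ 3*c + 6 ∨ buf[1] + tab[3] ≤ -7)) → ((3*store(tab, 1, c)[c] + 3*tot ≤ 6*buf[3] + 1 → 2*buf[3] < tot + 2) ∧ 2*buf[3] > tot - 9)))))) ∧ ((¬(c ≤ -9 ∨ 2*tot ≥ -17)) → ((3*tab[c] ≤ 3*tab[tot + 2] + 6*c - 2 → tab[tot + 2] + 2*c < 3) ∧ tab[tot + 2] + 2*c > -9)) implies it.
Countermodel: at the initial state buf = {[-12] = 0, [-7] = 0, [-6] = 0, [-4] = 0, [-2] = 0, [1] = 0, [3] = 0, [4] = 0, elsewhere 0}, c = -4, tab = {[-12] = 0, [-7] = 0, [-6] = 0, [-4] = 0, [-2] = 0, [1] = 0, [3] = 0, [4] = 0, elsewhere 0}, tot = -9, the precondition holds but the weakest precondition fails.
Answer: invalid


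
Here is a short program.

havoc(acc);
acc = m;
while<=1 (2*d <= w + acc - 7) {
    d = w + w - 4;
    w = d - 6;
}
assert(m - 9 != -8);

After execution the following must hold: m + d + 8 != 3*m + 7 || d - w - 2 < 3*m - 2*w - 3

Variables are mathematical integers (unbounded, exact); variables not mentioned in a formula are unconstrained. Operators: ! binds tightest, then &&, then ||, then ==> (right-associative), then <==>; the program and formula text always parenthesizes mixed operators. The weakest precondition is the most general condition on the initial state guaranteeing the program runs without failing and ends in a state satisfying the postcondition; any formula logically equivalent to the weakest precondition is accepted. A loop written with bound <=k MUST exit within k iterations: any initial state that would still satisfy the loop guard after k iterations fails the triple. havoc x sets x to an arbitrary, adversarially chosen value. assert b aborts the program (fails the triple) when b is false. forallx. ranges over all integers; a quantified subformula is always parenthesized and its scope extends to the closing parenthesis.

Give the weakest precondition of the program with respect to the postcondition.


Working backward. After the program, the postcondition m + d + 8 != 3*m + 7 || d - w - 2 < 3*m - 2*w - 3 must hold; in canonical form it is d != 2*m - 1 || d + w < 3*m - 1.
Before assert m - 9 != -8: m != 1 && (d != 2*m - 1 || d + w < 3*m - 1)
Before the loop (bound <=1), unroll the exhaustion recursion (WP_0 = exit-now case; WP_j = one more guarded iteration, up to j = 1):
  WP_0: (!(2*d <= acc + w - 7)) && m != 1 && (d != 2*m - 1 || d + w < 3*m - 1)
  WP_1: (2*d <= acc + w - 7 ==> ((!(2*w <= acc - 9)) && m != 1 && (2*w != 2*m + 3 || 4*w < 3*m + 13))) && ((!(2*d <= acc + w - 7)) ==> (m != 1 && (d != 2*m - 1 || d + w < 3*m - 1)))
So before the loop: (2*d <= acc + w - 7 ==> ((!(2*w <= acc - 9)) && m != 1 && (2*w != 2*m + 3 || 4*w < 3*m + 13))) && ((!(2*d <= acc + w - 7)) ==> (m != 1 && (d != 2*m - 1 || d + w < 3*m - 1)))
Before acc := m: (2*d <= m + w - 7 ==> ((!(2*w <= m - 9)) && m != 1 && (2*w != 2*m + 3 || 4*w < 3*m + 13))) && ((!(2*d <= m + w - 7)) ==> (m != 1 && (d != 2*m - 1 || d + w < 3*m - 1)))
Before havoc acc: (2*d <= m + w - 7 ==> ((!(2*w <= m - 9)) && m != 1 && (2*w != 2*m + 3 || 4*w < 3*m + 13))) && ((!(2*d <= m + w - 7)) ==> (m != 1 && (d != 2*m - 1 || d + w < 3*m - 1)))
Answer: WP = (2*d <= m + w - 7 ==> ((!(2*w <= m - 9)) && m != 1 && (2*w != 2*m + 3 || 4*w < 3*m + 13))) && ((!(2*d <= m + w - 7)) ==> (m != 1 && (d != 2*m - 1 || d + w < 3*m - 1)))


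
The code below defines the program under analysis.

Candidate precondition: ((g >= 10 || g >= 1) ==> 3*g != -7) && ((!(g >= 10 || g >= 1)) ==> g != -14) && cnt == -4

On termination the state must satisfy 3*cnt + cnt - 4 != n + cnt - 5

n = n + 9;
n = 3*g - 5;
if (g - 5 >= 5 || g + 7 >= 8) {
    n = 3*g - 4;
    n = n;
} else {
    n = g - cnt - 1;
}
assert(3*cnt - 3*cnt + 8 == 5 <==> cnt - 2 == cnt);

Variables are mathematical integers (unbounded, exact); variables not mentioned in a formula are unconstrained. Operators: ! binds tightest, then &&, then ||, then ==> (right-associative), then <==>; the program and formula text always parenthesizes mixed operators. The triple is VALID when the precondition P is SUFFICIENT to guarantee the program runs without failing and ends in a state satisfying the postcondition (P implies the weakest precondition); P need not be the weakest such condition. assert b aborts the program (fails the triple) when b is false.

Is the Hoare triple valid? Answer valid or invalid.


Working backward. After the program, the postcondition 3*cnt + cnt - 4 != n + cnt - 5 must hold; in canonical form it is 3*cnt != n - 1.
Before assert 3*cnt - 3*cnt + 8 == 5 <==> cnt - 2 == cnt: 3*cnt != n - 1
Then branch requires 3*cnt != 3*g - 5; else branch requires 4*cnt != g - 2.
Before the if: ((g >= 10 || g >= 1) ==> 3*cnt != 3*g - 5) && ((!(g >= 10 || g >= 1)) ==> 4*cnt != g - 2)
Before n := 3*g - 5: ((g >= 10 || g >= 1) ==> 3*cnt != 3*g - 5) && ((!(g >= 10 || g >= 1)) ==> 4*cnt != g - 2)
Before n := n + 9: ((g >= 10 || g >= 1) ==> 3*cnt != 3*g - 5) && ((!(g >= 10 || g >= 1)) ==> 4*cnt != g - 2)
The weakest precondition is ((g >= 10 || g >= 1) ==> 3*cnt != 3*g - 5) && ((!(g >= 10 || g >= 1)) ==> 4*cnt != g - 2).
Check whether ((g >= 10 || g >= 1) ==> 3*g != -7) && ((!(g >= 10 || g >= 1)) ==> g != -14) && cnt == -4 implies it.
Every state satisfying the precondition satisfies the weakest precondition: the implication holds.
Answer: valid


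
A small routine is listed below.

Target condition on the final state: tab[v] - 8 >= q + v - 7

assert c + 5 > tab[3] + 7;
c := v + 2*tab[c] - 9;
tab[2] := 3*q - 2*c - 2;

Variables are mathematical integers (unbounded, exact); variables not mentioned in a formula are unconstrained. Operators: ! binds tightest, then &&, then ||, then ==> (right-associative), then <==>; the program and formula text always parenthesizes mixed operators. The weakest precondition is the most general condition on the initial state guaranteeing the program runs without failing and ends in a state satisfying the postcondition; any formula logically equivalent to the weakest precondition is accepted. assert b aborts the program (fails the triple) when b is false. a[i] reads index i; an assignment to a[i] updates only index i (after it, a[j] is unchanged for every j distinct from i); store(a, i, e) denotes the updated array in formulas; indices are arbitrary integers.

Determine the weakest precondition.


Working backward. After the program, the postcondition tab[v] - 8 >= q + v - 7 must hold; in canonical form it is tab[v] >= q + v + 1.
Before tab[2] := 3*q - 2*c - 2: store(tab, 2, -2*c + 3*q - 2)[v] >= q + v + 1
Before c := v + 2*tab[c] - 9: store(tab, 2, -4*tab[c] + 3*q - 2*v + 16)[v] >= q + v + 1
Before assert c + 5 > tab[3] + 7: c > tab[3] + 2 && store(tab, 2, -4*tab[c] + 3*q - 2*v + 16)[v] >= q + v + 1
Answer: WP = c > tab[3] + 2 && store(tab, 2, -4*tab[c] + 3*q - 2*v + 16)[v] >= q + v + 1


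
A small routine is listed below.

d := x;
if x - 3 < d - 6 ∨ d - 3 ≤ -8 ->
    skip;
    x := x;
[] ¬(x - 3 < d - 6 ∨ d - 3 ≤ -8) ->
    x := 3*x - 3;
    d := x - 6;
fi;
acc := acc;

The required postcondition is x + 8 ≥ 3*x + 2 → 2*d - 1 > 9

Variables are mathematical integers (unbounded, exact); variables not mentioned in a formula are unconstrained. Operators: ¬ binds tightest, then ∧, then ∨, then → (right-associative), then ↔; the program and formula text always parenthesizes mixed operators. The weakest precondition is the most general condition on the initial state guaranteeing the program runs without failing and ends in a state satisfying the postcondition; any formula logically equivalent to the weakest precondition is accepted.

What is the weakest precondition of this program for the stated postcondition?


Working backward. After the program, the postcondition x + 8 ≥ 3*x + 2 → 2*d - 1 > 9 must hold; in canonical form it is 2*x ≤ 6 → 2*d > 10.
Before acc := acc: 2*x ≤ 6 → 2*d > 10
Then branch requires 2*x ≤ 6 → 2*d > 10; else branch requires 6*x ≤ 12 → 6*x > 28.
Before the if: ((x < d - 3 ∨ d ≤ -5) → (2*x ≤ 6 → 2*d > 10)) ∧ ((¬(x < d - 3 ∨ d ≤ -5)) → (6*x ≤ 12 → 6*x > 28))
Before d := x: (x ≤ -5 → (2*x ≤ 6 → 2*x > 10)) ∧ ((¬(x ≤ -5)) → (6*x ≤ 12 → 6*x > 28))
Answer: WP = (x ≤ -5 → (2*x ≤ 6 → 2*x > 10)) ∧ ((¬(x ≤ -5)) → (6*x ≤ 12 → 6*x > 28))


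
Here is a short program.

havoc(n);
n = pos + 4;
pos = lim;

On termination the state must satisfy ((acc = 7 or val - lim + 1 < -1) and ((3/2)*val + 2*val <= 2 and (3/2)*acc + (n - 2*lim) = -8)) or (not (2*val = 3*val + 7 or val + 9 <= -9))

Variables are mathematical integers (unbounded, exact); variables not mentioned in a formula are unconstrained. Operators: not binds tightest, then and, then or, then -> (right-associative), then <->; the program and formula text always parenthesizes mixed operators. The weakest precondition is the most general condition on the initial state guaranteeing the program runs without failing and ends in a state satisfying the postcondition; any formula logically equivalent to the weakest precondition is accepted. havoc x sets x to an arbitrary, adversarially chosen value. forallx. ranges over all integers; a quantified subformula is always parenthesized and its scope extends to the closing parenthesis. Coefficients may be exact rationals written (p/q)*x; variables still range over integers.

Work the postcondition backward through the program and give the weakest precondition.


Working backward. After the program, the postcondition ((acc = 7 or val - lim + 1 < -1) and ((3/2)*val + 2*val <= 2 and (3/2)*acc + (n - 2*lim) = -8)) or (not (2*val = 3*val + 7 or val + 9 <= -9)) must hold; in canonical form it is ((acc = 7 or val < lim - 2) and (7/2)*val <= 2 and (3/2)*acc + n = 2*lim - 8) or (not (val = -7 or val <= -18)).
Before pos := lim: ((acc = 7 or val < lim - 2) and (7/2)*val <= 2 and (3/2)*acc + n = 2*lim - 8) or (not (val = -7 or val <= -18))
Before n := pos + 4: ((acc = 7 or val < lim - 2) and (7/2)*val <= 2 and (3/2)*acc + pos = 2*lim - 12) or (not (val = -7 or val <= -18))
Before havoc n: ((acc = 7 or val < lim - 2) and (7/2)*val <= 2 and (3/2)*acc + pos = 2*lim - 12) or (not (val = -7 or val <= -18))
Answer: WP = ((acc = 7 or val < lim - 2) and (7/2)*val <= 2 and (3/2)*acc + pos = 2*lim - 12) or (not (val = -7 or val <= -18))


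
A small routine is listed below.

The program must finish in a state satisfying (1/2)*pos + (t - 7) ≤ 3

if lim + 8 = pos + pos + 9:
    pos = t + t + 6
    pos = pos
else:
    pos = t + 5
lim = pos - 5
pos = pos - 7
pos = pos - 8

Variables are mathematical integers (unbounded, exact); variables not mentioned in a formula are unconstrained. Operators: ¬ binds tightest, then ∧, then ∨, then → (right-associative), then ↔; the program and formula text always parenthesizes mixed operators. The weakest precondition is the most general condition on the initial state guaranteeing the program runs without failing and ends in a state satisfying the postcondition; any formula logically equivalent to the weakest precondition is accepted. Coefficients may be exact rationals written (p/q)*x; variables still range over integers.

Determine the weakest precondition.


Working backward. After the program, the postcondition (1/2)*pos + (t - 7) ≤ 3 must hold; in canonical form it is (1/2)*pos + t ≤ 10.
Before pos := pos - 8: (1/2)*pos + t ≤ 14
Before pos := pos - 7: (1/2)*pos + t ≤ 35/2
Before lim := pos - 5: (1/2)*pos + t ≤ 35/2
Then branch requires 2*t ≤ 29/2; else branch requires (3/2)*t ≤ 15.
Before the if: (lim = 2*pos + 1 → 2*t ≤ 29/2) ∧ ((¬(lim = 2*pos + 1)) → (3/2)*t ≤ 15)
Answer: WP = (lim = 2*pos + 1 → 2*t ≤ 29/2) ∧ ((¬(lim = 2*pos + 1)) → (3/2)*t ≤ 15)


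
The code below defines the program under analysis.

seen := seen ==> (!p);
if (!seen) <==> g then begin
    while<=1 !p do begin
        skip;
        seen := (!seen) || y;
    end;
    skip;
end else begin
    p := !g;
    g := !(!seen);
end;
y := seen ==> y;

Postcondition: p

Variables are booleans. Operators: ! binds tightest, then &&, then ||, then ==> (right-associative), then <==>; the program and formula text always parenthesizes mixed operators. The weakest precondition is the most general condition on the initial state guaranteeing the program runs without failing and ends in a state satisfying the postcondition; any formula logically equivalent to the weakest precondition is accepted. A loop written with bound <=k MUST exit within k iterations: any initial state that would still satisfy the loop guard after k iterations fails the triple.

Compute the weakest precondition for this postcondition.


Working backward. After the program, p must hold.
Before y := seen ==> y: p
Then branch requires (!p) ==> p; else branch requires !g.
Before the if: (((!seen) <==> g) ==> ((!p) ==> p)) && ((!((!seen) <==> g)) ==> (!g))
Before seen := seen ==> (!p): (((!(seen ==> (!p))) <==> g) ==> ((!p) ==> p)) && ((!((!(seen ==> (!p))) <==> g)) ==> (!g))
Answer: WP = (((!(seen ==> (!p))) <==> g) ==> ((!p) ==> p)) && ((!((!(seen ==> (!p))) <==> g)) ==> (!g))


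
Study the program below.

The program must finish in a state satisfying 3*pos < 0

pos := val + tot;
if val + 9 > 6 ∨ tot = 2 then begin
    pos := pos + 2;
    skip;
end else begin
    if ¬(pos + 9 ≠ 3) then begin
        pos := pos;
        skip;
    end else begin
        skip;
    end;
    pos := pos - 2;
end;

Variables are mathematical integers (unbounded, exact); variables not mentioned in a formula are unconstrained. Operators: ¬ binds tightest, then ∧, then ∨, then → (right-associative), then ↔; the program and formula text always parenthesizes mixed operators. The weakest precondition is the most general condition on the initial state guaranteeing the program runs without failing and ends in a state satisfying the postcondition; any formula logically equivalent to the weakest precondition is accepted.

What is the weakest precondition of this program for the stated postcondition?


Working backward. After the program, 3*pos < 0 must hold.
Then branch requires 3*pos < -6; else branch requires ((¬(pos ≠ -6)) → 3*pos < 6) ∧ (pos ≠ -6 → 3*pos < 6).
Before the if: ((val > -3 ∨ tot = 2) → 3*pos < -6) ∧ ((¬(val > -3 ∨ tot = 2)) → (((¬(pos ≠ -6)) → 3*pos < 6) ∧ (pos ≠ -6 → 3*pos < 6)))
Before pos := val + tot: ((val > -3 ∨ tot = 2) → 3*tot + 3*val < -6) ∧ ((¬(val > -3 ∨ tot = 2)) → (((¬(tot + val ≠ -6)) → 3*tot + 3*val < 6) ∧ (tot + val ≠ -6 → 3*tot + 3*val < 6)))
Answer: WP = ((val > -3 ∨ tot = 2) → 3*tot + 3*val < -6) ∧ ((¬(val > -3 ∨ tot = 2)) → (((¬(tot + val ≠ -6)) → 3*tot + 3*val < 6) ∧ (tot + val ≠ -6 → 3*tot + 3*val < 6)))


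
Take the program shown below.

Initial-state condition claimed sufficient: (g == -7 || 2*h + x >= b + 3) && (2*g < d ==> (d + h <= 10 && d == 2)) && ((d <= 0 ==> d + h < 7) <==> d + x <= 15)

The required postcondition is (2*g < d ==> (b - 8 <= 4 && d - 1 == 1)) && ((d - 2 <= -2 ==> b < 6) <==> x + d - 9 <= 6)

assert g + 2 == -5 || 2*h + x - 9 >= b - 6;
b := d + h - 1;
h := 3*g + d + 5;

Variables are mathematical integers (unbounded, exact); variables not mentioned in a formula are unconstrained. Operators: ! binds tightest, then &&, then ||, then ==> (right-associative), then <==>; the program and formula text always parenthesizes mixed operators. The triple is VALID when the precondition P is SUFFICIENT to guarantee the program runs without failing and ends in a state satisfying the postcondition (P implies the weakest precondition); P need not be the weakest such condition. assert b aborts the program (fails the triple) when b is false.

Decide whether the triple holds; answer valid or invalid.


Working backward. After the program, the postcondition (2*g < d ==> (b - 8 <= 4 && d - 1 == 1)) && ((d - 2 <= -2 ==> b < 6) <==> x + d - 9 <= 6) must hold; in canonical form it is (2*g < d ==> (b <= 12 && d == 2)) && ((d <= 0 ==> b < 6) <==> d + x <= 15).
Before h := 3*g + d + 5: (2*g < d ==> (b <= 12 && d == 2)) && ((d <= 0 ==> b < 6) <==> d + x <= 15)
Before b := d + h - 1: (2*g < d ==> (d + h <= 13 && d == 2)) && ((d <= 0 ==> d + h < 7) <==> d + x <= 15)
Before assert g + 2 == -5 || 2*h + x - 9 >= b - 6: (g == -7 || 2*h + x >= b + 3) && (2*g < d ==> (d + h <= 13 && d == 2)) && ((d <= 0 ==> d + h < 7) <==> d + x <= 15)
The weakest precondition is (g == -7 || 2*h + x >= b + 3) && (2*g < d ==> (d + h <= 13 && d == 2)) && ((d <= 0 ==> d + h < 7) <==> d + x <= 15).
Check whether (g == -7 || 2*h + x >= b + 3) && (2*g < d ==> (d + h <= 10 && d == 2)) && ((d <= 0 ==> d + h < 7) <==> d + x <= 15) implies it.
Every state satisfying the precondition satisfies the weakest precondition: the implication holds.
Answer: valid


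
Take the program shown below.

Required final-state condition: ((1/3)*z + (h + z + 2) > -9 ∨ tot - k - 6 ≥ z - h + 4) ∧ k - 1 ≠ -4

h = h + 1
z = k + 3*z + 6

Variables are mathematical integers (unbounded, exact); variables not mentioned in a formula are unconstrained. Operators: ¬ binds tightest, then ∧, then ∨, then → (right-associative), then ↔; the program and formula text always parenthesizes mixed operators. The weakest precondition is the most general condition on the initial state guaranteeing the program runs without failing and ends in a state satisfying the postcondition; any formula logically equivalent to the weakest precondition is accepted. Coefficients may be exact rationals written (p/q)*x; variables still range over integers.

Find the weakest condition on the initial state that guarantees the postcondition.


Working backward. After the program, the postcondition ((1/3)*z + (h + z + 2) > -9 ∨ tot - k - 6 ≥ z - h + 4) ∧ k - 1 ≠ -4 must hold; in canonical form it is (h + (4/3)*z > -11 ∨ h + tot ≥ k + z + 10) ∧ k ≠ -3.
Before z := k + 3*z + 6: (h + (4/3)*k + 4*z > -19 ∨ h + tot ≥ 2*k + 3*z + 16) ∧ k ≠ -3
Before h := h + 1: (h + (4/3)*k + 4*z > -20 ∨ h + tot ≥ 2*k + 3*z + 15) ∧ k ≠ -3
Answer: WP = (h + (4/3)*k + 4*z > -20 ∨ h + tot ≥ 2*k + 3*z + 15) ∧ k ≠ -3


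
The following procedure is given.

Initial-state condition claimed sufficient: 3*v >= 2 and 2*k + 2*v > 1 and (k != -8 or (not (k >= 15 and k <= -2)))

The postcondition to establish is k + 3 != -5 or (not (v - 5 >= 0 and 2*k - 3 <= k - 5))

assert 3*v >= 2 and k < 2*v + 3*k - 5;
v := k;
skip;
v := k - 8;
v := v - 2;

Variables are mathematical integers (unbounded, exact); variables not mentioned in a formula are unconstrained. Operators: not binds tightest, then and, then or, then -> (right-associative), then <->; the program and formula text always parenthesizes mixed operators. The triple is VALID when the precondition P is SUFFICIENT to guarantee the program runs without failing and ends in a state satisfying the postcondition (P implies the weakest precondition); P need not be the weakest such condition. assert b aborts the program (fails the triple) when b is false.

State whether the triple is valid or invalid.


Working backward. After the program, the postcondition k + 3 != -5 or (not (v - 5 >= 0 and 2*k - 3 <= k - 5)) must hold; in canonical form it is k != -8 or (not (v >= 5 and k <= -2)).
Before v := v - 2: k != -8 or (not (v >= 7 and k <= -2))
Before v := k - 8: k != -8 or (not (k >= 15 and k <= -2))
Before skip: k != -8 or (not (k >= 15 and k <= -2))
Before v := k: k != -8 or (not (k >= 15 and k <= -2))
Before assert 3*v >= 2 and k < 2*v + 3*k - 5: 3*v >= 2 and 2*k + 2*v > 5 and (k != -8 or (not (k >= 15 and k <= -2)))
The weakest precondition is 3*v >= 2 and 2*k + 2*v > 5 and (k != -8 or (not (k >= 15 and k <= -2))).
Check whether 3*v >= 2 and 2*k + 2*v > 1 and (k != -8 or (not (k >= 15 and k <= -2))) implies it.
Countermodel: at the initial state k = 0, v = 1, the precondition holds but the weakest precondition fails.
Answer: invalid


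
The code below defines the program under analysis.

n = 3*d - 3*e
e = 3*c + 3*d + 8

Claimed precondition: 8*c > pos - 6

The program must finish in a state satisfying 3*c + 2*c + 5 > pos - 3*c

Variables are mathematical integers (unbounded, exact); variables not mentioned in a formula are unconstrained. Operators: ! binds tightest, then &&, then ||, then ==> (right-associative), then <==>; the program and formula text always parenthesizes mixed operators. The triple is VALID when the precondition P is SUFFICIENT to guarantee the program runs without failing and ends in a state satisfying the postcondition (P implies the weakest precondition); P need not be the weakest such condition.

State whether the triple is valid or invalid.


Working backward. After the program, the postcondition 3*c + 2*c + 5 > pos - 3*c must hold; in canonical form it is 8*c > pos - 5.
Before e := 3*c + 3*d + 8: 8*c > pos - 5
Before n := 3*d - 3*e: 8*c > pos - 5
The weakest precondition is 8*c > pos - 5.
Check whether 8*c > pos - 6 implies it.
Countermodel: at the initial state c = 0, pos = 5, the precondition holds but the weakest precondition fails.
Answer: invalid


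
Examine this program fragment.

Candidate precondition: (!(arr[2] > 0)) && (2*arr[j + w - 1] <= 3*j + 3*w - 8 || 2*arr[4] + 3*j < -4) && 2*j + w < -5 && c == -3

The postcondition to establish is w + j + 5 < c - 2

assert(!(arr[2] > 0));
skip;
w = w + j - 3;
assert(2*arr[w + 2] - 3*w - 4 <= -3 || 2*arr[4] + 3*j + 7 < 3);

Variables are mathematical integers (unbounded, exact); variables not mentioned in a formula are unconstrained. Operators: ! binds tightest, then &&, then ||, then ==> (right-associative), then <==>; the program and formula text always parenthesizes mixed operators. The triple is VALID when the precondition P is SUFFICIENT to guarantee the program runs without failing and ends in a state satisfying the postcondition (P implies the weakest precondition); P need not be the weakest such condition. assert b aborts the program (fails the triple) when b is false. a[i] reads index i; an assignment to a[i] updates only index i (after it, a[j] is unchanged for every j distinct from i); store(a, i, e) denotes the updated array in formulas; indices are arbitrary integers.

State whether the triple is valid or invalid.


Working backward. After the program, the postcondition w + j + 5 < c - 2 must hold; in canonical form it is j + w < c - 7.
Before assert 2*arr[w + 2] - 3*w - 4 <= -3 || 2*arr[4] + 3*j + 7 < 3: (2*arr[w + 2] <= 3*w + 1 || 2*arr[4] + 3*j < -4) && j + w < c - 7
Before w := w + j - 3: (2*arr[j + w - 1] <= 3*j + 3*w - 8 || 2*arr[4] + 3*j < -4) && 2*j + w < c - 4
Before skip: (2*arr[j + w - 1] <= 3*j + 3*w - 8 || 2*arr[4] + 3*j < -4) && 2*j + w < c - 4
Before assert !(arr[2] > 0): (!(arr[2] > 0)) && (2*arr[j + w - 1] <= 3*j + 3*w - 8 || 2*arr[4] + 3*j < -4) && 2*j + w < c - 4
The weakest precondition is (!(arr[2] > 0)) && (2*arr[j + w - 1] <= 3*j + 3*w - 8 || 2*arr[4] + 3*j < -4) && 2*j + w < c - 4.
Check whether (!(arr[2] > 0)) && (2*arr[j + w - 1] <= 3*j + 3*w - 8 || 2*arr[4] + 3*j < -4) && 2*j + w < -5 && c == -3 implies it.
Countermodel: at the initial state arr = {[-8] = -4, [2] = 0, [4] = -4, elsewhere -4}, c = -3, j = 1, w = -8, the precondition holds but the weakest precondition fails.
Answer: invalid


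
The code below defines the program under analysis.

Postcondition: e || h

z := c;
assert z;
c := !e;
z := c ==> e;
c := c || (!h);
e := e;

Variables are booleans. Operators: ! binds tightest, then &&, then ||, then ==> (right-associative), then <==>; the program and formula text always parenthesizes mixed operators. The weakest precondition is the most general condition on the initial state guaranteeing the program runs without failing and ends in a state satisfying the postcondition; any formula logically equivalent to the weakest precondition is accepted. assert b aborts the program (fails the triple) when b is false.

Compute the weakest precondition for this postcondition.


Working backward. After the program, e || h must hold.
Before e := e: e || h
Before c := c || (!h): e || h
Before z := c ==> e: e || h
Before c := !e: e || h
Before assert z: z && (e || h)
Before z := c: c && (e || h)
Answer: WP = c && (e || h)


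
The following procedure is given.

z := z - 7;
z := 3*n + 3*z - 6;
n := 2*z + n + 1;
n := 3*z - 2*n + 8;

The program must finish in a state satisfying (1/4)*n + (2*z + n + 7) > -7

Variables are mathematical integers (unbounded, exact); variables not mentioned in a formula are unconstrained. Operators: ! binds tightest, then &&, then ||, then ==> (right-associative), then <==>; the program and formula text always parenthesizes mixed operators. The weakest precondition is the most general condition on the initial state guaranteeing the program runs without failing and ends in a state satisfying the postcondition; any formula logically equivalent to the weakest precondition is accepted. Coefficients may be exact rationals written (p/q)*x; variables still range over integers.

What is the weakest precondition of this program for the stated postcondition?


Working backward. After the program, the postcondition (1/4)*n + (2*z + n + 7) > -7 must hold; in canonical form it is (5/4)*n + 2*z > -14.
Before n := 3*z - 2*n + 8: (23/4)*z > (5/2)*n - 24
Before n := 2*z + n + 1: (3/4)*z > (5/2)*n - 43/2
Before z := 3*n + 3*z - 6: (9/4)*z > (1/4)*n - 17
Before z := z - 7: (9/4)*z > (1/4)*n - 5/4
Answer: WP = (9/4)*z > (1/4)*n - 5/4


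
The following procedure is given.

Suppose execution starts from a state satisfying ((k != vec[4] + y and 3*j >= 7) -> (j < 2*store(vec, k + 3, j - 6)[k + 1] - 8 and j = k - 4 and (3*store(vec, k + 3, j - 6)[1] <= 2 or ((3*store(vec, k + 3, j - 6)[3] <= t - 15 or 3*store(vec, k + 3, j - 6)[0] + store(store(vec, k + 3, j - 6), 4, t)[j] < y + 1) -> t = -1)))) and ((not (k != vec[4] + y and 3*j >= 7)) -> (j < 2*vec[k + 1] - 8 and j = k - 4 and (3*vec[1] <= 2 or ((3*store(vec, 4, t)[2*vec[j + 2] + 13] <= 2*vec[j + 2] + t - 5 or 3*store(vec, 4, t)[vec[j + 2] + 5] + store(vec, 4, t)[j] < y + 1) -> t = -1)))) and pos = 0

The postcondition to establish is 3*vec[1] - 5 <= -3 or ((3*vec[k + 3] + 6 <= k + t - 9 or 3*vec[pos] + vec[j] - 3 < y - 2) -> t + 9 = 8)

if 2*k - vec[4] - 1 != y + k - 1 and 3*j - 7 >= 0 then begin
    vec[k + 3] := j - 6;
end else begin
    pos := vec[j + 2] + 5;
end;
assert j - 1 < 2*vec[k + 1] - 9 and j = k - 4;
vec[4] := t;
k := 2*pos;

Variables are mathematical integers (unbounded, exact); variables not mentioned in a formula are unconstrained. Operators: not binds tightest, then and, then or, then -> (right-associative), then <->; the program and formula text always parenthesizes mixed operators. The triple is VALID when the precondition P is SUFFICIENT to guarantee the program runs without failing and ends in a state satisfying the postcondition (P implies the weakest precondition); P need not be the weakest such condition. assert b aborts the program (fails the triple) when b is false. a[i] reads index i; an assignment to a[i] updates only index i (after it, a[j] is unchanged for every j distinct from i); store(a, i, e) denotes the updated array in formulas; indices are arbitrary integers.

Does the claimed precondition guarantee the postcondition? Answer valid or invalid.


Working backward. After the program, the postcondition 3*vec[1] - 5 <= -3 or ((3*vec[k + 3] + 6 <= k + t - 9 or 3*vec[pos] + vec[j] - 3 < y - 2) -> t + 9 = 8) must hold; in canonical form it is 3*vec[1] <= 2 or ((3*vec[k + 3] <= k + t - 15 or vec[j] + 3*vec[pos] < y + 1) -> t = -1).
Before k := 2*pos: 3*vec[1] <= 2 or ((3*vec[2*pos + 3] <= 2*pos + t - 15 or vec[j] + 3*vec[pos] < y + 1) -> t = -1)
Before vec[4] := t: 3*vec[1] <= 2 or ((3*store(vec, 4, t)[2*pos + 3] <= 2*pos + t - 15 or store(vec, 4, t)[j] + 3*store(vec, 4, t)[pos] < y + 1) -> t = -1)
Before assert j - 1 < 2*vec[k + 1] - 9 and j = k - 4: j < 2*vec[k + 1] - 8 and j = k - 4 and (3*vec[1] <= 2 or ((3*store(vec, 4, t)[2*pos + 3] <= 2*pos + t - 15 or store(vec, 4, t)[j] + 3*store(vec, 4, t)[pos] < y + 1) -> t = -1))
Then branch requires j < 2*store(vec, k + 3, j - 6)[k + 1] - 8 and j = k - 4 and (3*store(vec, k + 3, j - 6)[1] <= 2 or ((3*store(store(vec, k + 3, j - 6), 4, t)[2*pos + 3] <= 2*pos + t - 15 or store(store(vec, k + 3, j - 6), 4, t)[j] + 3*store(store(vec, k + 3, j - 6), 4, t)[pos] < y + 1) -> t = -1)); else branch requires j < 2*vec[k + 1] - 8 and j = k - 4 and (3*vec[1] <= 2 or ((3*store(vec, 4, t)[2*vec[j + 2] + 13] <= 2*vec[j + 2] + t - 5 or 3*store(vec, 4, t)[vec[j + 2] + 5] + store(vec, 4, t)[j] < y + 1) -> t = -1)).
Before the if: ((k != vec[4] + y and 3*j >= 7) -> (j < 2*store(vec, k + 3, j - 6)[k + 1] - 8 and j = k - 4 and (3*store(vec, k + 3, j - 6)[1] <= 2 or ((3*store(store(vec, k + 3, j - 6), 4, t)[2*pos + 3] <= 2*pos + t - 15 or store(store(vec, k + 3, j - 6), 4, t)[j] + 3*store(store(vec, k + 3, j - 6), 4, t)[pos] < y + 1) -> t = -1)))) and ((not (k != vec[4] + y and 3*j >= 7)) -> (j < 2*vec[k + 1] - 8 and j = k - 4 and (3*vec[1] <= 2 or ((3*store(vec, 4, t)[2*vec[j + 2] + 13] <= 2*vec[j + 2] + t - 5 or 3*store(vec, 4, t)[vec[j + 2] + 5] + store(vec, 4, t)[j] < y + 1) -> t = -1))))
The weakest precondition is ((k != vec[4] + y and 3*j >= 7) -> (j < 2*store(vec, k + 3, j - 6)[k + 1] - 8 and j = k - 4 and (3*store(vec, k + 3, j - 6)[1] <= 2 or ((3*store(store(vec, k + 3, j - 6), 4, t)[2*pos + 3] <= 2*pos + t - 15 or store(store(vec, k + 3, j - 6), 4, t)[j] + 3*store(store(vec, k + 3, j - 6), 4, t)[pos] < y + 1) -> t = -1)))) and ((not (k != vec[4] + y and 3*j >= 7)) -> (j < 2*vec[k + 1] - 8 and j = k - 4 and (3*vec[1] <= 2 or ((3*store(vec, 4, t)[2*vec[j + 2] + 13] <= 2*vec[j + 2] + t - 5 or 3*store(vec, 4, t)[vec[j + 2] + 5] + store(vec, 4, t)[j] < y + 1) -> t = -1)))).
Check whether ((k != vec[4] + y and 3*j >= 7) -> (j < 2*store(vec, k + 3, j - 6)[k + 1] - 8 and j = k - 4 and (3*store(vec, k + 3, j - 6)[1] <= 2 or ((3*store(vec, k + 3, j - 6)[3] <= t - 15 or 3*store(vec, k + 3, j - 6)[0] + store(store(vec, k + 3, j - 6), 4, t)[j] < y + 1) -> t = -1)))) and ((not (k != vec[4] + y and 3*j >= 7)) -> (j < 2*vec[k + 1] - 8 and j = k - 4 and (3*vec[1] <= 2 or ((3*store(vec, 4, t)[2*vec[j + 2] + 13] <= 2*vec[j + 2] + t - 5 or 3*store(vec, 4, t)[vec[j + 2] + 5] + store(vec, 4, t)[j] < y + 1) -> t = -1)))) and pos = 0 implies it.
Every state satisfying the precondition satisfies the weakest precondition: the implication holds.
Answer: valid


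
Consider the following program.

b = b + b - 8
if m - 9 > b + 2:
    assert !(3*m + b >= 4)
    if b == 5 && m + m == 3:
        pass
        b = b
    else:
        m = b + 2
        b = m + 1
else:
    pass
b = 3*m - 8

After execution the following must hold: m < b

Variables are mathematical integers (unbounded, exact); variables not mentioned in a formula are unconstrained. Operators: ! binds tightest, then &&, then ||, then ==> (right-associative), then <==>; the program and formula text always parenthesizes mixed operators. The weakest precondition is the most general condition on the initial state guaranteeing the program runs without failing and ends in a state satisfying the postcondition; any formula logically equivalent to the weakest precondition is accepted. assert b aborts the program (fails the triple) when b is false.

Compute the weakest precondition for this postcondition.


Working backward. After the program, m < b must hold.
Before b := 3*m - 8: 2*m > 8
Then branch requires (!(b + 3*m >= 4)) && ((b == 5 && 2*m == 3) ==> 2*m > 8) && ((!(b == 5 && 2*m == 3)) ==> 2*b > 4); else branch requires 2*m > 8.
Before the if: (m > b + 11 ==> ((!(b + 3*m >= 4)) && ((b == 5 && 2*m == 3) ==> 2*m > 8) && ((!(b == 5 && 2*m == 3)) ==> 2*b > 4))) && ((!(m > b + 11)) ==> 2*m > 8)
Before b := b + b - 8: (m > 2*b + 3 ==> ((!(2*b + 3*m >= 12)) && ((2*b == 13 && 2*m == 3) ==> 2*m > 8) && ((!(2*b == 13 && 2*m == 3)) ==> 4*b > 20))) && ((!(m > 2*b + 3)) ==> 2*m > 8)
Answer: WP = (m > 2*b + 3 ==> ((!(2*b + 3*m >= 12)) && ((2*b == 13 && 2*m == 3) ==> 2*m > 8) && ((!(2*b == 13 && 2*m == 3)) ==> 4*b > 20))) && ((!(m > 2*b + 3)) ==> 2*m > 8)


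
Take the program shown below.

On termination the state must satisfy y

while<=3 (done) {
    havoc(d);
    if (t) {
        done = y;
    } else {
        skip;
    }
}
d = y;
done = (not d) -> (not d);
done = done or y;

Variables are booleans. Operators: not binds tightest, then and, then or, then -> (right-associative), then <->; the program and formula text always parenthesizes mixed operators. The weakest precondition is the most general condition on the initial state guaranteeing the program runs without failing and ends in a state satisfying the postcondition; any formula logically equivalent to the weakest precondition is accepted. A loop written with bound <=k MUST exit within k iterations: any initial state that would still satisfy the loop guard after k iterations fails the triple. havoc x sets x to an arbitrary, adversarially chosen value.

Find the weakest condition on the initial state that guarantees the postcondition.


Working backward. After the program, y must hold.
Before done := done or y: y
Before done := (not d) -> (not d): y
Before d := y: y
Before the loop (bound <=3), unroll the exhaustion recursion (WP_0 = exit-now case; WP_j = one more guarded iteration, up to j = 3):
  WP_0: (not done) and y
  WP_1: (done -> ((not t) and ((not t) -> ((not done) and y)))) and ((not done) -> y)
  WP_2: (done -> ((t -> ((not y) and ((not y) -> y))) and ((not t) -> ((done -> ((not t) and ((not t) -> ((not done) and y)))) and ((not done) -> y))))) and ((not done) -> y)
  WP_3: (done -> ((t -> ((y -> ((t -> ((not y) and ((not y) -> y))) and ((not t) -> ((not y) and ((not y) -> y))))) and ((not y) -> y))) and ((not t) -> ((done -> ((t -> ((not y) and ((not y) -> y))) and ((not t) -> ((done -> ((not t) and ((not t) -> ((not done) and y)))) and ((not done) -> y))))) and ((not done) -> y))))) and ((not done) -> y)
So before the loop: (done -> ((t -> ((y -> ((t -> ((not y) and ((not y) -> y))) and ((not t) -> ((not y) and ((not y) -> y))))) and ((not y) -> y))) and ((not t) -> ((done -> ((t -> ((not y) and ((not y) -> y))) and ((not t) -> ((done -> ((not t) and ((not t) -> ((not done) and y)))) and ((not done) -> y))))) and ((not done) -> y))))) and ((not done) -> y)
Answer: WP = (done -> ((t -> ((y -> ((t -> ((not y) and ((not y) -> y))) and ((not t) -> ((not y) and ((not y) -> y))))) and ((not y) -> y))) and ((not t) -> ((done -> ((t -> ((not y) and ((not y) -> y))) and ((not t) -> ((done -> ((not t) and ((not t) -> ((not done) and y)))) and ((not done) -> y))))) and ((not done) -> y))))) and ((not done) -> y)
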